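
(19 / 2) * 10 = 95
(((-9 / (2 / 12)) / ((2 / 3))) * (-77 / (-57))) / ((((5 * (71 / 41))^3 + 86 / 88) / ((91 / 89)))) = -573720183036 / 3333762708173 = -0.17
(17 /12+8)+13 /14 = 869 /84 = 10.35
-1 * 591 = -591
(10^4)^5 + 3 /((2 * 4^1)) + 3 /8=400000000000000000003 /4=100000000000000000000.75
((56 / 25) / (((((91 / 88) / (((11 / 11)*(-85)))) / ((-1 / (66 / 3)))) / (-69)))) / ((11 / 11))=-37536 / 65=-577.48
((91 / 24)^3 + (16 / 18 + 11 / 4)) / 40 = 160775 / 110592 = 1.45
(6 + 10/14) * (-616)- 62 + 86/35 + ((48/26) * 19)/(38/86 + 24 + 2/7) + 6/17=-80480716474/19190535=-4193.77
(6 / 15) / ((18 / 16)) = 16 / 45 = 0.36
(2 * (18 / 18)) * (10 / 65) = 4 / 13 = 0.31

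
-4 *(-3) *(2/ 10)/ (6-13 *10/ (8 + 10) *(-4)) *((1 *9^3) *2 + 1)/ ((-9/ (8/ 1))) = -70032/ 785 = -89.21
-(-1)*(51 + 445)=496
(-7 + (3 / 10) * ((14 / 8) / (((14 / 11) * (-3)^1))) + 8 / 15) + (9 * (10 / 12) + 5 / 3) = 41 / 16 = 2.56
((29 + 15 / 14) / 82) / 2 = 421 / 2296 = 0.18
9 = 9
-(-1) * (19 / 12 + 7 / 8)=59 / 24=2.46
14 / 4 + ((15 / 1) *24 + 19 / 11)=8035 / 22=365.23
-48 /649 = -0.07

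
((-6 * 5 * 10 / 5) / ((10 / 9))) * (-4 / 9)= 24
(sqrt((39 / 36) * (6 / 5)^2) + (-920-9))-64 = -991.75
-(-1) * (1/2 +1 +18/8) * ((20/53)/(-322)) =-75/17066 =-0.00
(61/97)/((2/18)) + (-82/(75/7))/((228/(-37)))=5723993/829350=6.90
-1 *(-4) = 4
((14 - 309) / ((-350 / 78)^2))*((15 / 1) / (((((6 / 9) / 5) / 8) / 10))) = -6461208 / 49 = -131861.39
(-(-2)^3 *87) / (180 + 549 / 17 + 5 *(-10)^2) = 11832 / 12109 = 0.98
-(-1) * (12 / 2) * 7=42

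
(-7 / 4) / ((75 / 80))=-28 / 15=-1.87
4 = 4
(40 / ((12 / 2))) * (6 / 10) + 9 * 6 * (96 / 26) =2644 / 13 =203.38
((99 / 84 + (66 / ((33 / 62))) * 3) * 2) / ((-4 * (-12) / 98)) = 24381 / 16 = 1523.81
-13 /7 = -1.86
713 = 713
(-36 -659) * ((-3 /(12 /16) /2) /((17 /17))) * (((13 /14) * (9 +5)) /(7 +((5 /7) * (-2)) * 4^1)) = 126490 /9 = 14054.44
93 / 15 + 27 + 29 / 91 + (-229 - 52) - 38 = -129894 / 455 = -285.48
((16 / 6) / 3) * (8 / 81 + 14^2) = 127072 / 729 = 174.31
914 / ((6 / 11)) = 5027 / 3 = 1675.67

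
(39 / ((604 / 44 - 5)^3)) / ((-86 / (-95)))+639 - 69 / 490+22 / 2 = 4038495019421 / 6213795840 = 649.92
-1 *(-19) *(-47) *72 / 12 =-5358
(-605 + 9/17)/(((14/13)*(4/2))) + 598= 5395/17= 317.35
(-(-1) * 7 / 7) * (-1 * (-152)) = 152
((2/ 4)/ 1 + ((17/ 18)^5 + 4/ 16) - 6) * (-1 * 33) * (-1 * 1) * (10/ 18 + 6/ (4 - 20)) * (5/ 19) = -6077768125/ 861643008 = -7.05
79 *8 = 632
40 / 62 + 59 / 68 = 3189 / 2108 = 1.51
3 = 3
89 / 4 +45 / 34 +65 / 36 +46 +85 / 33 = 124466 / 1683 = 73.95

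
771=771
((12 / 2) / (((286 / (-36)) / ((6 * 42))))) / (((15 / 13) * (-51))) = 3024 / 935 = 3.23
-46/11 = -4.18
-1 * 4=-4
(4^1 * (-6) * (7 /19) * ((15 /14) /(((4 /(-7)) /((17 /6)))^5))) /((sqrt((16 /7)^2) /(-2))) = -835223780965 /33619968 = -24843.09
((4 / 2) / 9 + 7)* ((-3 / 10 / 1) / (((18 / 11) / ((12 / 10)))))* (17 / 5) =-2431 / 450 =-5.40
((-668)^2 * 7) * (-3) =-9370704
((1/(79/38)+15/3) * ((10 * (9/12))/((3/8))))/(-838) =-4330/33101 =-0.13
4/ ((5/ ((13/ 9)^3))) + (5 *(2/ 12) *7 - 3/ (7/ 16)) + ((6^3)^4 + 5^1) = 111081202932017/ 51030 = 2176782342.39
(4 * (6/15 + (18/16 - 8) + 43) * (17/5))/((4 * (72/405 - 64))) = -223533/114880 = -1.95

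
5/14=0.36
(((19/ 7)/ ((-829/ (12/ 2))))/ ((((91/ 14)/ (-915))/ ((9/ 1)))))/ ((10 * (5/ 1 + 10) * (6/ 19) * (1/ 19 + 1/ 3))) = 11296773/ 8298290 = 1.36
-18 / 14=-9 / 7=-1.29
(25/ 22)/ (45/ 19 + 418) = 475/ 175714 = 0.00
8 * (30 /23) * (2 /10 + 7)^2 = 62208 /115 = 540.94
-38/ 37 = -1.03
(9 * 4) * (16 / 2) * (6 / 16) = 108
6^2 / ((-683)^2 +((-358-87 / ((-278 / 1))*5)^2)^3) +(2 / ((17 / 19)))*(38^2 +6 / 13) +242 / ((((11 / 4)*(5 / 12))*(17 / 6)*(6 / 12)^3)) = 4000927422501916841941256503692274508 / 1045959699161017291255069927116785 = 3825.13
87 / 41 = 2.12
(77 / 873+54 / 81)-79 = -68308 / 873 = -78.25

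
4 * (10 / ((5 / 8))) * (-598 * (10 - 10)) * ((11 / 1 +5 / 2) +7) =0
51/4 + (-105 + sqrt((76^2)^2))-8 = 22703/4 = 5675.75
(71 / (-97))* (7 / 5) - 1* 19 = -9712 / 485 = -20.02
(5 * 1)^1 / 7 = 5 / 7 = 0.71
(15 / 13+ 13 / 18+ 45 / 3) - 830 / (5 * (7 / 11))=-399641 / 1638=-243.98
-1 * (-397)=397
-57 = -57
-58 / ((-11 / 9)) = 522 / 11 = 47.45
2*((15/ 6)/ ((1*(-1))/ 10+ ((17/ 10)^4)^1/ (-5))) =-250000/ 88521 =-2.82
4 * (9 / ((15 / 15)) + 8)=68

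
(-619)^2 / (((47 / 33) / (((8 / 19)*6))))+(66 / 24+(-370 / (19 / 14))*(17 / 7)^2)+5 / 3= 50861584279 / 75012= 678045.97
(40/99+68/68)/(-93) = -139/9207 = -0.02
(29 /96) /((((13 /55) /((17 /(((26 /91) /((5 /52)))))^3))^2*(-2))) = -94806.30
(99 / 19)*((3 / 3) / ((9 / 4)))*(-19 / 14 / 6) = -11 / 21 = -0.52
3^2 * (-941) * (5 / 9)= -4705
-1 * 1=-1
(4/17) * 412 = 1648/17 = 96.94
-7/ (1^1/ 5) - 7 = -42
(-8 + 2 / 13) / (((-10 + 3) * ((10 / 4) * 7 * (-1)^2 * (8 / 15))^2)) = 459 / 35672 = 0.01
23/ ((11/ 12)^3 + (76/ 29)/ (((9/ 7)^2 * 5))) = 17288640/ 817321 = 21.15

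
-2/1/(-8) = 1/4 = 0.25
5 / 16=0.31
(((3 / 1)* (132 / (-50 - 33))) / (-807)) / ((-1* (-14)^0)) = -0.01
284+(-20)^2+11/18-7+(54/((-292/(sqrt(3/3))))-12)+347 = 665164/657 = 1012.43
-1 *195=-195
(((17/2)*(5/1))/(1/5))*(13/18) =5525/36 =153.47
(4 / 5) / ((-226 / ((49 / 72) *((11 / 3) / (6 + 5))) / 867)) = -14161 / 20340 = -0.70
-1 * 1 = -1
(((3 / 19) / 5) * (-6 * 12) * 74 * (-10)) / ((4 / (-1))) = -7992 / 19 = -420.63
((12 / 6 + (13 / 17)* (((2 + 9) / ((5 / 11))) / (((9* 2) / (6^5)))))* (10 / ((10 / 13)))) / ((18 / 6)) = 8836178 / 255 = 34651.68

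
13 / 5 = 2.60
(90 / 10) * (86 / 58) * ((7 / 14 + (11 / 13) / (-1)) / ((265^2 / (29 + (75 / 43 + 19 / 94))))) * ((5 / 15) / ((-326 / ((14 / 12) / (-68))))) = -1576071 / 44134422829120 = -0.00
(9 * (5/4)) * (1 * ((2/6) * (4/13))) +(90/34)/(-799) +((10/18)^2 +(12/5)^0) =35173334/14302899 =2.46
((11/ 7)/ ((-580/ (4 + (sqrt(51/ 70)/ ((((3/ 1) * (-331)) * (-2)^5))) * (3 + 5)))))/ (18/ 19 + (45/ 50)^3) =-41800/ 6465753 - 1045 * sqrt(3570)/ 179773796412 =-0.01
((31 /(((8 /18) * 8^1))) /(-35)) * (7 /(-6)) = 93 /320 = 0.29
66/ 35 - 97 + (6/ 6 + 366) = 9516/ 35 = 271.89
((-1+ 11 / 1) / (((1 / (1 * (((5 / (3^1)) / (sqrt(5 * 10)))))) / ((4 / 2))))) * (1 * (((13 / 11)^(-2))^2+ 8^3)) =48792910 * sqrt(2) / 28561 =2416.01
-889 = -889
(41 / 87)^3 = 68921 / 658503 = 0.10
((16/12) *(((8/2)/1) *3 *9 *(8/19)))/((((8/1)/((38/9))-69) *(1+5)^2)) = -32/1275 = -0.03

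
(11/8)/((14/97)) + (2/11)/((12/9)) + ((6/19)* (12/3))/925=209259943/21652400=9.66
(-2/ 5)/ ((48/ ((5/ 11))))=-1/ 264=-0.00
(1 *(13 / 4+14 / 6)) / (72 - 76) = -67 / 48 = -1.40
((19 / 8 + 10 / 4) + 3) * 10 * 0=0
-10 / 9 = -1.11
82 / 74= 41 / 37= 1.11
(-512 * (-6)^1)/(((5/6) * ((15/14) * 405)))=28672/3375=8.50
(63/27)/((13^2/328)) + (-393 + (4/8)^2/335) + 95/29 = -7589115497/19702020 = -385.19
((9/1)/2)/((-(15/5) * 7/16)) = -24/7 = -3.43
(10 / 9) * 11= 12.22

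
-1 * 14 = -14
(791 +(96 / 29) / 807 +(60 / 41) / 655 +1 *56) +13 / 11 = 390922185754 / 460890881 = 848.19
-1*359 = -359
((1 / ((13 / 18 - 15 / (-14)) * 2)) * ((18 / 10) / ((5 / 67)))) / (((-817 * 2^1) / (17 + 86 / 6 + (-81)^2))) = -250436151 / 9232100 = -27.13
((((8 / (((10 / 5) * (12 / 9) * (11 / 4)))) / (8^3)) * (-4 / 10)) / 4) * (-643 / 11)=1929 / 154880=0.01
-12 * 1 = -12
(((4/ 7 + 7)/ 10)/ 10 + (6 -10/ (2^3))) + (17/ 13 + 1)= 32457/ 4550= 7.13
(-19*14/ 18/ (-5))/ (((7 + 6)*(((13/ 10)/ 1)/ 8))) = 2128/ 1521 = 1.40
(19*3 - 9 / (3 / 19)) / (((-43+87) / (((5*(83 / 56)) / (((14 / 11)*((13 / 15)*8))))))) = 0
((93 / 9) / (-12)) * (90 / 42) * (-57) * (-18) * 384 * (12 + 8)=-101779200 / 7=-14539885.71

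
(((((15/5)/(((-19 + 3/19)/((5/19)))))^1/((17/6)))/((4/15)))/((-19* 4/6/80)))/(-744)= -3375/7169308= -0.00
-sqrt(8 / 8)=-1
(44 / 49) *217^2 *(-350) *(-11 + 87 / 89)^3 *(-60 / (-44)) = 14323107304128000 / 704969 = 20317357648.53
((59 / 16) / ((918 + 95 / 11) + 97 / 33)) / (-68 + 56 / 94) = -0.00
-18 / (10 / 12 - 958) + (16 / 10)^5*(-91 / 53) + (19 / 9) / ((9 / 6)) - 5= -554156457043 / 25681978125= -21.58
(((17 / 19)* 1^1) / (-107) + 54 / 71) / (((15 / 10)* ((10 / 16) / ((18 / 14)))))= 1042320 / 1010401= 1.03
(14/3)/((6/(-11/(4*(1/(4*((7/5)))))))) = -539/45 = -11.98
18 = 18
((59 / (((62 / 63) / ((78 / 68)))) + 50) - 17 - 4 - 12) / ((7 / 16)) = 723196 / 3689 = 196.04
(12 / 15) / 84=1 / 105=0.01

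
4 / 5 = 0.80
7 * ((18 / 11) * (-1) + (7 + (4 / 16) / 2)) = 38.42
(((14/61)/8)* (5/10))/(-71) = -7/34648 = -0.00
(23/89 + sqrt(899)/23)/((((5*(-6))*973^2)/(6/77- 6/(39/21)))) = 0.00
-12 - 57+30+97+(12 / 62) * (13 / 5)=9068 / 155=58.50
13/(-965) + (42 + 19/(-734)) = 29721143/708310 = 41.96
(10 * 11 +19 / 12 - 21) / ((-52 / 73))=-79351 / 624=-127.17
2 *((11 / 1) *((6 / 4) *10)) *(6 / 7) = 1980 / 7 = 282.86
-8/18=-4/9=-0.44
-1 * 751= -751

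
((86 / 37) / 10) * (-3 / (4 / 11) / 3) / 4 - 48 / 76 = -44507 / 56240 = -0.79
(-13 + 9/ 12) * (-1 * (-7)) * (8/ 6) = -343/ 3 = -114.33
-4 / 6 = -2 / 3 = -0.67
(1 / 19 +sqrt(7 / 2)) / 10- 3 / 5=-113 / 190 +sqrt(14) / 20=-0.41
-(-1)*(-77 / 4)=-77 / 4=-19.25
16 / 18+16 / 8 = 26 / 9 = 2.89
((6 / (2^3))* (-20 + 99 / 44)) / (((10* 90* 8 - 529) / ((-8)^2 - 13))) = -10863 / 106736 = -0.10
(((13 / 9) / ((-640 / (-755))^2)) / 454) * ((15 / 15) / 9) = 296413 / 602505216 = 0.00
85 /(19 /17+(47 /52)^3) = 203178560 /4436543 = 45.80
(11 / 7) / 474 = 11 / 3318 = 0.00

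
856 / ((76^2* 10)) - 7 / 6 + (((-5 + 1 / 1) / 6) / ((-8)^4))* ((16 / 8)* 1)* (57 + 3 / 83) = -269330611 / 230115840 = -1.17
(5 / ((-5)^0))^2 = 25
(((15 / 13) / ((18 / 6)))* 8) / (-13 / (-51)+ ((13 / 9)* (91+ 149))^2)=6120 / 239034107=0.00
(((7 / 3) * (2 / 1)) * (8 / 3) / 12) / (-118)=-14 / 1593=-0.01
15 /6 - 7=-9 /2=-4.50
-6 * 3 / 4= -9 / 2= -4.50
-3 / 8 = -0.38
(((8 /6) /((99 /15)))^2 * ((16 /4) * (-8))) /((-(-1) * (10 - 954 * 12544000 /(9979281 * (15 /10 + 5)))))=227784960 /30433712243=0.01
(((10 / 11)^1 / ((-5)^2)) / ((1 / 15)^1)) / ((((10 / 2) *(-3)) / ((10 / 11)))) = -4 / 121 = -0.03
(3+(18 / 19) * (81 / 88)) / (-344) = -3237 / 287584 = -0.01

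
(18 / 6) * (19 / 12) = 19 / 4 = 4.75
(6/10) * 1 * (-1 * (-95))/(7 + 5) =19/4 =4.75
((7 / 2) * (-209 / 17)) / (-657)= 1463 / 22338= 0.07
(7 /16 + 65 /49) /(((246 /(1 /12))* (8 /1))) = 461 /6171648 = 0.00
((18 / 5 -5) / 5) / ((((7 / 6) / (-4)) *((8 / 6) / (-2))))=-36 / 25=-1.44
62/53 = 1.17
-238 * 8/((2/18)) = -17136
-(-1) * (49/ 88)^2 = 2401/ 7744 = 0.31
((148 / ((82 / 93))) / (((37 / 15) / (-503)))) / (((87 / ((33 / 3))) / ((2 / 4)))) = -2572845 / 1189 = -2163.87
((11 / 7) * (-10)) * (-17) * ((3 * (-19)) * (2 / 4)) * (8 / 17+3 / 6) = -103455 / 14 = -7389.64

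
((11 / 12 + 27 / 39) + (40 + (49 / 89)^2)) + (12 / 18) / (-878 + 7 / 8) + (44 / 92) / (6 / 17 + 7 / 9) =1460570225649929 / 34500868459668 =42.33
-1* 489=-489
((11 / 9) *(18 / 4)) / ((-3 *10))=-11 / 60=-0.18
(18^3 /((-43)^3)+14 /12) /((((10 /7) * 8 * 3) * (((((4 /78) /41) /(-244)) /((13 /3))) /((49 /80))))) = -75612969642119 /4579603200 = -16510.81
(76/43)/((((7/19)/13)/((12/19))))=11856/301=39.39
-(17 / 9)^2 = -289 / 81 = -3.57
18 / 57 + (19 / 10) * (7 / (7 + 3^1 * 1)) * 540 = 68259 / 95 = 718.52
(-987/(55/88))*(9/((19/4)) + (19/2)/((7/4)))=-1098672/95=-11564.97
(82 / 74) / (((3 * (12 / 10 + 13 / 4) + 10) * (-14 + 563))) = 820 / 9486171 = 0.00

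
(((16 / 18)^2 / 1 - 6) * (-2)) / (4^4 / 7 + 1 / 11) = 64988 / 228663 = 0.28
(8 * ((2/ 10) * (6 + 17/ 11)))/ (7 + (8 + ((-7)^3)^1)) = -83/ 2255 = -0.04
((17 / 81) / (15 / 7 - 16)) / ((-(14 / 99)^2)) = 2057 / 2716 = 0.76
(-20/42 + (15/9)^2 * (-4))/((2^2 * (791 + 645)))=-365/180936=-0.00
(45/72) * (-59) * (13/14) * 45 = -172575/112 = -1540.85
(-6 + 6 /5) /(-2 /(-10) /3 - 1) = 36 /7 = 5.14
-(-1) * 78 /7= 78 /7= 11.14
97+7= 104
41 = 41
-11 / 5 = -2.20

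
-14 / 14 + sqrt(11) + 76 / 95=-1 / 5 + sqrt(11)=3.12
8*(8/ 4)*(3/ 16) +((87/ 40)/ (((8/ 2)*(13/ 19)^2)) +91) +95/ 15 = 8233261/ 81120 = 101.49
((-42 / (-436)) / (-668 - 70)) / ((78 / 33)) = -0.00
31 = 31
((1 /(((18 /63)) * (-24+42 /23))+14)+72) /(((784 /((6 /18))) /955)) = 16723769 /479808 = 34.86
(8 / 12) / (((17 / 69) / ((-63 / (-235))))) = 2898 / 3995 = 0.73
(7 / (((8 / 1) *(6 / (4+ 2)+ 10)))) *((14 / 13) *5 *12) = 735 / 143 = 5.14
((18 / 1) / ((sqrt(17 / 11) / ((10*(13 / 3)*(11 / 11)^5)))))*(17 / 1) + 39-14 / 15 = 571 / 15 + 780*sqrt(187) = 10704.41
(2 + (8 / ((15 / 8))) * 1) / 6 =47 / 45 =1.04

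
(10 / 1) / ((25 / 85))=34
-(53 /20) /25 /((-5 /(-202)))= -5353 /1250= -4.28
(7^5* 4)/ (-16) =-16807/ 4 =-4201.75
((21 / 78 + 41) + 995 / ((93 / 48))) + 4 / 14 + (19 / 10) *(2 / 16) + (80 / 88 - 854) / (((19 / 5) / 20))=-185584284329 / 47167120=-3934.61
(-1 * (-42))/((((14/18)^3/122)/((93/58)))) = 17462.14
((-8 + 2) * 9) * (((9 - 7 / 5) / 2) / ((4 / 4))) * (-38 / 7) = 38988 / 35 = 1113.94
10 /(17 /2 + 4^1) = 4 /5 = 0.80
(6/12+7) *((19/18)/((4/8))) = 95/6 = 15.83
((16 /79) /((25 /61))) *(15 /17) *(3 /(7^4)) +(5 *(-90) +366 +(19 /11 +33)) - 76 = -22217004646 /177349865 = -125.27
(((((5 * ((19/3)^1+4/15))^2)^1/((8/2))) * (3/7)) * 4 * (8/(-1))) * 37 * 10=-9670320/7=-1381474.29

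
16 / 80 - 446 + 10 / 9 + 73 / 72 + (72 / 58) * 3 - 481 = -1068303 / 1160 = -920.95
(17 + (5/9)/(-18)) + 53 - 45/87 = 326285/4698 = 69.45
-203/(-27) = 203/27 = 7.52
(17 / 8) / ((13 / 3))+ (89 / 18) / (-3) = -1.16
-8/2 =-4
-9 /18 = -0.50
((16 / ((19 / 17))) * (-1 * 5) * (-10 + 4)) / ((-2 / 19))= -4080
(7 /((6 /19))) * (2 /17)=133 /51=2.61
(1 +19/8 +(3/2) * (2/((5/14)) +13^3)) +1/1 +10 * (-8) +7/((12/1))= 387463/120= 3228.86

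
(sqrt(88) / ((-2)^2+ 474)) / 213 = sqrt(22) / 50907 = 0.00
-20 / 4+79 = 74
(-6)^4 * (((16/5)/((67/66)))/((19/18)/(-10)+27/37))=1822943232/278519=6545.13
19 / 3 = 6.33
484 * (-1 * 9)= -4356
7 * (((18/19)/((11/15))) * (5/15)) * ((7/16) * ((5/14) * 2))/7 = 225/1672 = 0.13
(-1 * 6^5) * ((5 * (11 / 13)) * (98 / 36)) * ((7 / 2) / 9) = -452760 / 13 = -34827.69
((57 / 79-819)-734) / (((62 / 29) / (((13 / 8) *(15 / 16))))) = -1106.12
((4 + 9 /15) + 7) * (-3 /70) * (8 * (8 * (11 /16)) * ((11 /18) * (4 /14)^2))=-28072 /25725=-1.09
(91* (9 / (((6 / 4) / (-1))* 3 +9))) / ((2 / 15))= 1365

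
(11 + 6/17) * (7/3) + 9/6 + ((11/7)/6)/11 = 10001/357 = 28.01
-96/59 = -1.63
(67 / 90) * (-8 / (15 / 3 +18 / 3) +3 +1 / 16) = 9179 / 5280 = 1.74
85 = 85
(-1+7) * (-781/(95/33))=-154638/95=-1627.77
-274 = -274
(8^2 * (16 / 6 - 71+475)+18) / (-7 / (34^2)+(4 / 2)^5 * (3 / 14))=3801.54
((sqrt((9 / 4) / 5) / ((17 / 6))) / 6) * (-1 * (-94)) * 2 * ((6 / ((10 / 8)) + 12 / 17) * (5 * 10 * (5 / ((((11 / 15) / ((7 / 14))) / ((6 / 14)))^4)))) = 338240053125 * sqrt(5) / 10159228849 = 74.45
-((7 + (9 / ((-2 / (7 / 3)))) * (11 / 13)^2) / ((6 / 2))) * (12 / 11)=350 / 1859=0.19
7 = 7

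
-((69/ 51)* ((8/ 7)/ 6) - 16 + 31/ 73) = 15.32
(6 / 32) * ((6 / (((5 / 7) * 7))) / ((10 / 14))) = 63 / 200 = 0.32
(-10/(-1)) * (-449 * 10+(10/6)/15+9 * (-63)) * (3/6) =-227560/9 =-25284.44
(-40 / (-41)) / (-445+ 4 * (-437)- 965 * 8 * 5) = -40 / 1672513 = -0.00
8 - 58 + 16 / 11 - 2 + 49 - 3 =-4.55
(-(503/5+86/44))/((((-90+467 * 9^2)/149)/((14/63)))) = -1680869/18679815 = -0.09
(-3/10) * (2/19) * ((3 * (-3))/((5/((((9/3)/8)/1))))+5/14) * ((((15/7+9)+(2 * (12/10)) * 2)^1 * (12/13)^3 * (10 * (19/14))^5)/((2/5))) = 262116060831000/1809323971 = 144869.61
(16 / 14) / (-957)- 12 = -80396 / 6699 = -12.00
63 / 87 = 21 / 29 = 0.72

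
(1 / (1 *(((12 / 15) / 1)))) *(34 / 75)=17 / 30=0.57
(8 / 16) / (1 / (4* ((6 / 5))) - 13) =-12 / 307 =-0.04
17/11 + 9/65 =1204/715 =1.68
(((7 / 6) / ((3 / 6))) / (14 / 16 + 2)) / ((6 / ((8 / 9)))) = 224 / 1863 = 0.12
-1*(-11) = 11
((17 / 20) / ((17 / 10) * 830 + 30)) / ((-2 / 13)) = -221 / 57640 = -0.00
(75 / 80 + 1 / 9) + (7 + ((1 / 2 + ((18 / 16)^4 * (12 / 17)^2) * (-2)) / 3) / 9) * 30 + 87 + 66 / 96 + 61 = 19893449 / 55488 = 358.52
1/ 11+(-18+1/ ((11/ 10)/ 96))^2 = 580655/ 121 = 4798.80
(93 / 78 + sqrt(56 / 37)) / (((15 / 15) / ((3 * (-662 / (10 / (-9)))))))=277047 / 130 + 17874 * sqrt(518) / 185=4330.08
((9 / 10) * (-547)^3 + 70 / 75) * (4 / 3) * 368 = -3252397022048 / 45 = -72275489378.84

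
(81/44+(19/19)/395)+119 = 2100259/17380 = 120.84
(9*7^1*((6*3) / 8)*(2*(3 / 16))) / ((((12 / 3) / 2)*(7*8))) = 0.47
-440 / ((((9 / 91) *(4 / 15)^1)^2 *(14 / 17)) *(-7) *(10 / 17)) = 13431275 / 72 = 186545.49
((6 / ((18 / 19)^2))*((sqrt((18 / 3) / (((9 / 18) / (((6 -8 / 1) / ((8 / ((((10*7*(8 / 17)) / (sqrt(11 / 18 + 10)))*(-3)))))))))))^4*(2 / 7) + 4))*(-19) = -448776125482 / 1490373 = -301116.65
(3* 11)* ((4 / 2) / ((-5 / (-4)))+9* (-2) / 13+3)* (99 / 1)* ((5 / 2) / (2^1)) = 682803 / 52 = 13130.83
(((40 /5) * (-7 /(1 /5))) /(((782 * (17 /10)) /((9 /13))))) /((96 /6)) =-1575 /172822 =-0.01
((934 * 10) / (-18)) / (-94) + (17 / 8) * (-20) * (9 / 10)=-55379 / 1692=-32.73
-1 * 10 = -10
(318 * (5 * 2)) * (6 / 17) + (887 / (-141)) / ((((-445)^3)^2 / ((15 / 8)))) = 11141823562054658984921 / 9927201286945975000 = 1122.35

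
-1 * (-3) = 3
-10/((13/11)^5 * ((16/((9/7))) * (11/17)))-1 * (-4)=71969267/20792408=3.46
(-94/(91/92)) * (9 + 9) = -155664/91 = -1710.59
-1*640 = -640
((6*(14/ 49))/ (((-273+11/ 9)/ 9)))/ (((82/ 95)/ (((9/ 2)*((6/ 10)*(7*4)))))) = -249318/ 50143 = -4.97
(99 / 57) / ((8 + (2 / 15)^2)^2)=151875 / 5621264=0.03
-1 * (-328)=328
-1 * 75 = -75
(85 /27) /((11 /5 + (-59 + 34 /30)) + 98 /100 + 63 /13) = -3250 /51453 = -0.06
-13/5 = -2.60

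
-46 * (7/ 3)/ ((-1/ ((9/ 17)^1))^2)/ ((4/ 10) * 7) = -3105/ 289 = -10.74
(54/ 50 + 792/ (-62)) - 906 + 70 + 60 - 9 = -617438/ 775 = -796.69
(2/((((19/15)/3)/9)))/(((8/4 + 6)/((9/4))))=3645/304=11.99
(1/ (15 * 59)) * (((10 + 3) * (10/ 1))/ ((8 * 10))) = 13/ 7080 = 0.00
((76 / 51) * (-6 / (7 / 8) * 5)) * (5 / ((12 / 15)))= -38000 / 119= -319.33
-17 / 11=-1.55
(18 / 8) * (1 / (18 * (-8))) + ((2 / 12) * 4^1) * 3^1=127 / 64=1.98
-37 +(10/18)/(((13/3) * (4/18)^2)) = -1789/52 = -34.40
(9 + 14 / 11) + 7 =17.27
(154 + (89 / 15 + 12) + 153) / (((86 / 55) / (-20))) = -536140 / 129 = -4156.12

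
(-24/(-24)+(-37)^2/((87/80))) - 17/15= 182514/145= 1258.72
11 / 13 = 0.85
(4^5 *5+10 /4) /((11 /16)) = 81960 /11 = 7450.91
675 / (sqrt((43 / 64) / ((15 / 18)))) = 900*sqrt(1290) / 43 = 751.74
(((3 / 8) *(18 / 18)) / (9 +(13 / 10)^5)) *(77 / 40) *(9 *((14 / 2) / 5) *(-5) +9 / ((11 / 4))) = -8623125 / 2542586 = -3.39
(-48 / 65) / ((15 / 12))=-192 / 325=-0.59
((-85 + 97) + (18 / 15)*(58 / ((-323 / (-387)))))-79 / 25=744763 / 8075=92.23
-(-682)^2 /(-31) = 15004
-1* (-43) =43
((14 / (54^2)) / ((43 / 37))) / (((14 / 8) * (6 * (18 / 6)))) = 37 / 282123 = 0.00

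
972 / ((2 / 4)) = 1944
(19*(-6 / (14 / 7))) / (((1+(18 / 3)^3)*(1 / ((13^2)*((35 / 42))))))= -16055 / 434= -36.99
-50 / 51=-0.98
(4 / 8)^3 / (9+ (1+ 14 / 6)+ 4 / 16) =3 / 302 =0.01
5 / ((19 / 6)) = 30 / 19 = 1.58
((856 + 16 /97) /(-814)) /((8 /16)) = -83048 /39479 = -2.10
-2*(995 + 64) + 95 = -2023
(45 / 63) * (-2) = -10 / 7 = -1.43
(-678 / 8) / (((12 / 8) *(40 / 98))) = -5537 / 40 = -138.42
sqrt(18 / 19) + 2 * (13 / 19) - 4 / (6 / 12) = -126 / 19 + 3 * sqrt(38) / 19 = -5.66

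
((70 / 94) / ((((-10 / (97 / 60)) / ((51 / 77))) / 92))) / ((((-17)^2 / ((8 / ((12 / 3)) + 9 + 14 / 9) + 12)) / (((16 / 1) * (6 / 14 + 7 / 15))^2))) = -697928192 / 5457375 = -127.89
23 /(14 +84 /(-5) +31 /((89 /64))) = 10235 /8674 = 1.18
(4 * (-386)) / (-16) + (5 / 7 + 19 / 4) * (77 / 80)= 32563 / 320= 101.76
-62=-62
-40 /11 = -3.64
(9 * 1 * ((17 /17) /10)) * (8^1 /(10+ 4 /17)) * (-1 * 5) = -102 /29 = -3.52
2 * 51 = 102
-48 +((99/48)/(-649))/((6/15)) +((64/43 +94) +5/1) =4260571/81184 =52.48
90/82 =45/41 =1.10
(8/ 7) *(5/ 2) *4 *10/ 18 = 400/ 63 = 6.35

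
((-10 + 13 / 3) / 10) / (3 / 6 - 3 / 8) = -68 / 15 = -4.53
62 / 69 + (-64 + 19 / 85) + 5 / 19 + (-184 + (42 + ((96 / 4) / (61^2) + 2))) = -84011462656 / 414649635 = -202.61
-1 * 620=-620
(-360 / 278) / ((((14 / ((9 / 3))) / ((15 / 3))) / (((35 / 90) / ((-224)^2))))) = -75 / 6974464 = -0.00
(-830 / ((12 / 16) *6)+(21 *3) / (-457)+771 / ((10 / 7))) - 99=10534121 / 41130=256.12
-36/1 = -36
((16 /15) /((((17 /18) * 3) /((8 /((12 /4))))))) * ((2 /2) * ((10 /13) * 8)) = 4096 /663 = 6.18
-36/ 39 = -12/ 13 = -0.92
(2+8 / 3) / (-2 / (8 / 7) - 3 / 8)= -112 / 51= -2.20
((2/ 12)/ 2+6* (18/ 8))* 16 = 652/ 3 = 217.33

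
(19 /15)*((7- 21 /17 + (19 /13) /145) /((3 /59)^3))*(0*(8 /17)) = 0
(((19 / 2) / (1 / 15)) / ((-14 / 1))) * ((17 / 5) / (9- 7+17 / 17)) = -323 / 28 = -11.54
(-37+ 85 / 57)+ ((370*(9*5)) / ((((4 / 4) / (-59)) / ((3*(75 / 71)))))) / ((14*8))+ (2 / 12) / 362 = -1141633371733 / 41020392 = -27830.87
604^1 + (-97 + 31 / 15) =7636 / 15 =509.07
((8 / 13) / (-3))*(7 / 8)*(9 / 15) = -7 / 65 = -0.11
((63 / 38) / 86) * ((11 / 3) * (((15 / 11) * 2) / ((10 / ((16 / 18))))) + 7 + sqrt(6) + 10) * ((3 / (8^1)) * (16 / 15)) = 63 * sqrt(6) / 8170 + 1127 / 8170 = 0.16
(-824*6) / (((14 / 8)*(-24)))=824 / 7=117.71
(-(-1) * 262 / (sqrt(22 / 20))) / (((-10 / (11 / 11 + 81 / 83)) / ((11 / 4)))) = -5371 * sqrt(110) / 415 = -135.74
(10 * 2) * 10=200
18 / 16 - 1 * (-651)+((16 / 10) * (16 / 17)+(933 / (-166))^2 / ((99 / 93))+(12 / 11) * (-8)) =34760861441 / 51529720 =674.58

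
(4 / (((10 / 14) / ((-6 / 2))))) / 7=-12 / 5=-2.40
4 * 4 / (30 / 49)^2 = 9604 / 225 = 42.68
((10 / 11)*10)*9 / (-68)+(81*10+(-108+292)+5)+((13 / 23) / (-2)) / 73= 626560073 / 627946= 997.79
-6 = -6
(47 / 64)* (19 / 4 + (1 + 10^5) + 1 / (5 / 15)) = 18801645 / 256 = 73443.93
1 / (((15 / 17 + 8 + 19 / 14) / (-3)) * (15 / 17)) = -4046 / 12185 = -0.33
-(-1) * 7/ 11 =7/ 11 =0.64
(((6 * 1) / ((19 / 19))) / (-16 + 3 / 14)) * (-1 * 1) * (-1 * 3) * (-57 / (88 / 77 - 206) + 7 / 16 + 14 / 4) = -1015623 / 211276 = -4.81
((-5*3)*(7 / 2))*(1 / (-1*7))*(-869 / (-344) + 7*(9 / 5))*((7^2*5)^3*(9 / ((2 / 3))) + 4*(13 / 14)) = 216939451147527 / 9632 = 22522783549.37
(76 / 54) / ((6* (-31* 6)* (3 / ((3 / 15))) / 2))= -19 / 112995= -0.00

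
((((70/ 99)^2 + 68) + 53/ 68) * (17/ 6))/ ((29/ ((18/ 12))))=46172477/ 4547664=10.15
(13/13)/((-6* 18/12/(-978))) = 326/3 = 108.67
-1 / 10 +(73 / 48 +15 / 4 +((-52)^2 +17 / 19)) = 12357899 / 4560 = 2710.07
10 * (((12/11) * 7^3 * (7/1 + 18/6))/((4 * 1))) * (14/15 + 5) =610540/11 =55503.64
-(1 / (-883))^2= -1 / 779689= -0.00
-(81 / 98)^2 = -6561 / 9604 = -0.68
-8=-8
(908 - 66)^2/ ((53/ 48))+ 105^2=34614597/ 53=653105.60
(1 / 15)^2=1 / 225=0.00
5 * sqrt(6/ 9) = 5 * sqrt(6)/ 3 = 4.08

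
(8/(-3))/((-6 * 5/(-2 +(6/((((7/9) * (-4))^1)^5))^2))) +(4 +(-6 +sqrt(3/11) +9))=sqrt(33)/11 +5683306842028057/833053406330880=7.34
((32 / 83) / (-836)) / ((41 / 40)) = -320 / 711227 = -0.00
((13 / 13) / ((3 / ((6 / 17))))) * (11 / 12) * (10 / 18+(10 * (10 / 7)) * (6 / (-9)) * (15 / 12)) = -7865 / 6426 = -1.22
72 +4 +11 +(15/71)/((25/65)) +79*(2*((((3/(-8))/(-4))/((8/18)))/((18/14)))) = 515613/4544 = 113.47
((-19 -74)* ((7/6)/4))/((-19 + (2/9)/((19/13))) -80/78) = 1.36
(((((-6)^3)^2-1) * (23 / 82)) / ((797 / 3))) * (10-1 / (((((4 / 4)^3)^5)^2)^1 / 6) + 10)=22534365 / 32677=689.61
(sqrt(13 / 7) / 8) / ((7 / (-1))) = -sqrt(91) / 392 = -0.02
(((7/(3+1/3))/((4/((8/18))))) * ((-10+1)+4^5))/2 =1421/12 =118.42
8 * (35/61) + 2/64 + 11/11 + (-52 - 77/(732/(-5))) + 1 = -262657/5856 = -44.85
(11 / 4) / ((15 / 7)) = 77 / 60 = 1.28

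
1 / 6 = 0.17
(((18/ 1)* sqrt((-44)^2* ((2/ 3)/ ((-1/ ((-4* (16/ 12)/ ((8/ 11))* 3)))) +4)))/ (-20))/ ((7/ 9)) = -1188* sqrt(42)/ 35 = -219.97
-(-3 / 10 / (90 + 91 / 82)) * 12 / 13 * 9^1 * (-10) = -26568 / 97123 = -0.27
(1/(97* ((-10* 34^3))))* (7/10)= -0.00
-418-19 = -437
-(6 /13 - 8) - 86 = -1020 /13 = -78.46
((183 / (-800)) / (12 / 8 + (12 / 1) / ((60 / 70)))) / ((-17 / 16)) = 183 / 13175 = 0.01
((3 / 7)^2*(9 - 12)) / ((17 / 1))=-27 / 833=-0.03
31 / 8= 3.88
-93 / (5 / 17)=-1581 / 5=-316.20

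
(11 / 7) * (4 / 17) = 44 / 119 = 0.37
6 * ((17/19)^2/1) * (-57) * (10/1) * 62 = -3225240/19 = -169749.47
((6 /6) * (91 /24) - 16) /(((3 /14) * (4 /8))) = -2051 /18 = -113.94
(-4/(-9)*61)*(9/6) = 122/3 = 40.67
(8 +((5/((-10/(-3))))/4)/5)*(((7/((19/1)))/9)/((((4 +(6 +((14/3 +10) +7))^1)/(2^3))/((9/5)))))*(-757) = -270249/2375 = -113.79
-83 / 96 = -0.86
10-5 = 5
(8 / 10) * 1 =4 / 5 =0.80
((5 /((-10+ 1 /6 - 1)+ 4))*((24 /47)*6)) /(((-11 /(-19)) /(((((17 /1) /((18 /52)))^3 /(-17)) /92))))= 3860392640 /13163337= 293.27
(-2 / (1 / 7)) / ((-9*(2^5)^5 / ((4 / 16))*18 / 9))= 7 / 1207959552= 0.00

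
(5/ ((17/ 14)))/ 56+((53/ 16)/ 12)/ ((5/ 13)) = 12913/ 16320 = 0.79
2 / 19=0.11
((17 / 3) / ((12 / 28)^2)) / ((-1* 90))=-833 / 2430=-0.34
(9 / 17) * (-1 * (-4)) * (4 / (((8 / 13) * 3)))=78 / 17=4.59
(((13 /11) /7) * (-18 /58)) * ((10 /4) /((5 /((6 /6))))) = -117 /4466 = -0.03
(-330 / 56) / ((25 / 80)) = -132 / 7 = -18.86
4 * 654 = 2616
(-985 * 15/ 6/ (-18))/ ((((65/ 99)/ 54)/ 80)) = 11701800/ 13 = 900138.46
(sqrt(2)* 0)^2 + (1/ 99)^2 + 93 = 93.00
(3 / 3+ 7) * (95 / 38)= 20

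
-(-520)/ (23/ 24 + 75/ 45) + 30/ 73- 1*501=-463723/ 1533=-302.49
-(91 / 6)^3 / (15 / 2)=-465.17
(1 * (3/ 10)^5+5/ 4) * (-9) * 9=-10144683/ 100000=-101.45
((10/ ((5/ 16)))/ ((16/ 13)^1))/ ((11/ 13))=338/ 11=30.73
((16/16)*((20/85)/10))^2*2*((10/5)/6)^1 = 8/21675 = 0.00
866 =866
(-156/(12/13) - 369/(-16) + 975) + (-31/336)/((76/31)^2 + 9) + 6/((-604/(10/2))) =303361234717/365933400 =829.01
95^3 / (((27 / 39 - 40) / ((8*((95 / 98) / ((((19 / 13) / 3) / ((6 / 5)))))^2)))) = -1220607063000 / 1226911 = -994861.94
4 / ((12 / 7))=7 / 3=2.33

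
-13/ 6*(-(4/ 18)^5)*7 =1456/ 177147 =0.01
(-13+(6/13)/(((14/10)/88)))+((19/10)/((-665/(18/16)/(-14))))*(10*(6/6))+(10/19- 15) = 68721/34580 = 1.99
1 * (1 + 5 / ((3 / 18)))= 31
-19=-19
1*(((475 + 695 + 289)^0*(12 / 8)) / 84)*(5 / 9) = 5 / 504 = 0.01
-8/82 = -4/41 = -0.10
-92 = -92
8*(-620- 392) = -8096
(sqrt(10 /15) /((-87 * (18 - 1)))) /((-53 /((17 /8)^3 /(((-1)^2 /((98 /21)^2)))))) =14161 * sqrt(6) /15935616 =0.00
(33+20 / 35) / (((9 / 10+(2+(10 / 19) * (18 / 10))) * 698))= 22325 / 1785833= 0.01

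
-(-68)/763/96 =17/18312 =0.00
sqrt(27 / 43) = 3* sqrt(129) / 43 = 0.79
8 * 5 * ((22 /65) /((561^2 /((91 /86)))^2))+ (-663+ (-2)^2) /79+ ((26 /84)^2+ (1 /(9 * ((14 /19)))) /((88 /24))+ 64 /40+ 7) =509354364888381323 /1288987892429986980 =0.40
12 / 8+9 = 21 / 2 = 10.50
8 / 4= 2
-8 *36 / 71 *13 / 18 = -208 / 71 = -2.93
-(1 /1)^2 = -1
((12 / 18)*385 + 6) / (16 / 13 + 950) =5122 / 18549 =0.28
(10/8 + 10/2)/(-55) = -5/44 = -0.11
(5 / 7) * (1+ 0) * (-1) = -5 / 7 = -0.71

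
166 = 166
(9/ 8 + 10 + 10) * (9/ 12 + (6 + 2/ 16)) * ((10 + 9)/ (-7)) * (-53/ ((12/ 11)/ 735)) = 3603625025/ 256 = 14076660.25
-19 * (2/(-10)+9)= -836/5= -167.20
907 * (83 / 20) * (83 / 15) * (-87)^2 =15764518929 / 100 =157645189.29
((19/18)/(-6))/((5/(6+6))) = -19/45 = -0.42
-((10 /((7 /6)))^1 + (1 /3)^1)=-187 /21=-8.90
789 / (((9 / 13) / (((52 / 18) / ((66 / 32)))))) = 1422304 / 891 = 1596.30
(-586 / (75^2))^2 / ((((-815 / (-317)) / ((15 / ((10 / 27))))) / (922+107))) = 56006685714 / 318359375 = 175.92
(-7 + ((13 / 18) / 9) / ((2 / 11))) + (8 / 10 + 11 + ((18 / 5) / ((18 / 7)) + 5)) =18859 / 1620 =11.64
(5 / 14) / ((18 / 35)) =25 / 36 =0.69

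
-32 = -32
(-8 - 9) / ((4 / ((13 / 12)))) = -4.60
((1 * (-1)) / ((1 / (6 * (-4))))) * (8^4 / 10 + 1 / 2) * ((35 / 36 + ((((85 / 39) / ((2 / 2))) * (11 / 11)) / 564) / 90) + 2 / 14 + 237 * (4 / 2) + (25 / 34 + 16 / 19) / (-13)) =581263722947693 / 124332390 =4675078.82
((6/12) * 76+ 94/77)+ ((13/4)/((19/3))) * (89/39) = 236373/5852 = 40.39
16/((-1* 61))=-16/61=-0.26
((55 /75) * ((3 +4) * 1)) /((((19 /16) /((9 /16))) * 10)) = 231 /950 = 0.24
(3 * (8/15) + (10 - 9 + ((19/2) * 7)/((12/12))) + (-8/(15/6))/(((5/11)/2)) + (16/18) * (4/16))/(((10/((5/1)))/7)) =174013/900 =193.35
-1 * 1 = -1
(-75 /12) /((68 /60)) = -375 /68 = -5.51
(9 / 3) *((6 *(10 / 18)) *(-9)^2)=810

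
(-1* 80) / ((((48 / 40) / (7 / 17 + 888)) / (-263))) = 794417800 / 51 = 15576819.61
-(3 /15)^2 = -1 /25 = -0.04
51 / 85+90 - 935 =-844.40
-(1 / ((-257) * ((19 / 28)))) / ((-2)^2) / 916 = 7 / 4472828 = 0.00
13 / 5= 2.60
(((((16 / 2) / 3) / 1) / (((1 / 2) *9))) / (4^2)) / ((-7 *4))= -1 / 756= -0.00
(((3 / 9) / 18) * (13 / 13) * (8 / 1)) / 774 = 2 / 10449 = 0.00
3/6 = 1/2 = 0.50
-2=-2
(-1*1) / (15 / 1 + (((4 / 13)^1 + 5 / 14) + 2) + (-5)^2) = -182 / 7765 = -0.02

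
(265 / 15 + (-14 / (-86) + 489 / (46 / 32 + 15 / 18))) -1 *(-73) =4305041 / 14061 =306.17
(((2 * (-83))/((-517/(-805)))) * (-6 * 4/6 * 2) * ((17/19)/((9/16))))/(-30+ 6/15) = -363473600/3271059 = -111.12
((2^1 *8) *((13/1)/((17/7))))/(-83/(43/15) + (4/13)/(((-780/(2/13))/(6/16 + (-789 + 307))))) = -8252986560/2787153757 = -2.96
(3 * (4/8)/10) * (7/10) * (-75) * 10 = -315/4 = -78.75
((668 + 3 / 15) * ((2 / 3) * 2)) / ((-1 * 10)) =-6682 / 75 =-89.09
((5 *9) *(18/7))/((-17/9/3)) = -21870/119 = -183.78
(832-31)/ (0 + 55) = 801/ 55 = 14.56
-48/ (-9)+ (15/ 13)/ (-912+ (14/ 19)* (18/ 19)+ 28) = 66309131/ 12436008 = 5.33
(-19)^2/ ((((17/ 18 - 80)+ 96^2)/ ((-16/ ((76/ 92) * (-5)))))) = 125856/ 822325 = 0.15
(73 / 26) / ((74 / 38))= 1387 / 962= 1.44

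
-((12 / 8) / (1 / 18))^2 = -729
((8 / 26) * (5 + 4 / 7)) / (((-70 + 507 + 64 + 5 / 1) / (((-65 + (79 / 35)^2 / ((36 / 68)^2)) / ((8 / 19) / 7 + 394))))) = -88273544 / 219282784875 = -0.00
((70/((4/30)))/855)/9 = 0.07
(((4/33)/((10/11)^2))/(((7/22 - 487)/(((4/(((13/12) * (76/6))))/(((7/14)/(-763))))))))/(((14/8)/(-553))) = -933570176/22038575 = -42.36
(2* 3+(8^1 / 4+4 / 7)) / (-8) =-15 / 14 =-1.07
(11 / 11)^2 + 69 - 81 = -11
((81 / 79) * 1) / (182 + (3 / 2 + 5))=162 / 29783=0.01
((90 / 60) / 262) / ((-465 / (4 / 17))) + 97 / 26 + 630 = 5687613219 / 8974810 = 633.73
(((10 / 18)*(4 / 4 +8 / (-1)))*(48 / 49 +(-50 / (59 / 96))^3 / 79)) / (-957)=-9030382004720 / 326072639277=-27.69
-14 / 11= -1.27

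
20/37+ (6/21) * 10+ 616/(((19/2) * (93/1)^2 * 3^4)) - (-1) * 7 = 35846333111/3447500049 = 10.40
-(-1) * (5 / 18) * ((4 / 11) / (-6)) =-5 / 297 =-0.02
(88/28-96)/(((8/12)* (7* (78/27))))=-675/98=-6.89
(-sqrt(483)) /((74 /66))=-33 * sqrt(483) /37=-19.60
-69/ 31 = -2.23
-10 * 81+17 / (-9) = -7307 / 9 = -811.89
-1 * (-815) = 815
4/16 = 1/4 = 0.25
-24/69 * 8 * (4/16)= -16/23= -0.70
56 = 56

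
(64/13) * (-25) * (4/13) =-6400/169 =-37.87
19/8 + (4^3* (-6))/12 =-237/8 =-29.62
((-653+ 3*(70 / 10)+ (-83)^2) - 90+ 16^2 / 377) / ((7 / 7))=2325215 / 377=6167.68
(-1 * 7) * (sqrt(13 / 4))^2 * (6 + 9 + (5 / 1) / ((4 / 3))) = -6825 / 16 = -426.56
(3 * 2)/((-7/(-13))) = 78/7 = 11.14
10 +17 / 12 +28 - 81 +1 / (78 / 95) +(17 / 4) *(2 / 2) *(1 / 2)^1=-3977 / 104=-38.24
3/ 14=0.21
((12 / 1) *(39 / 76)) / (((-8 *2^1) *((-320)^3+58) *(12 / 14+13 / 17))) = 819 / 113091805472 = 0.00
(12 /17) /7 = 0.10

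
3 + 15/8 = 39/8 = 4.88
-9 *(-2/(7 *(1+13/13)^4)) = 9/56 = 0.16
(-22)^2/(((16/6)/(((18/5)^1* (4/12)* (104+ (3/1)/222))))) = 8382033/370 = 22654.14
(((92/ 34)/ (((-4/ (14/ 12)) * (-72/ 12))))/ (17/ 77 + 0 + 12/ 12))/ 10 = 12397/ 1150560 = 0.01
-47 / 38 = -1.24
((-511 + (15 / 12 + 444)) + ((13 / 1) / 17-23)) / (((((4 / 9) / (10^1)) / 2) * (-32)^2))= -269235 / 69632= -3.87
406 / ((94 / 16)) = 3248 / 47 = 69.11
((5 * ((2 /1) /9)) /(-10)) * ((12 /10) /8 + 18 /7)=-127 /420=-0.30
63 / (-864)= -7 / 96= -0.07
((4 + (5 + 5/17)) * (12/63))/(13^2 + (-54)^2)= 632/1101345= 0.00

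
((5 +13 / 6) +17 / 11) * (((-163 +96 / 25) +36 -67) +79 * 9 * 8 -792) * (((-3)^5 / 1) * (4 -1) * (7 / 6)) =-767110743 / 22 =-34868670.14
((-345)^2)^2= 14166950625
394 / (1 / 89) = 35066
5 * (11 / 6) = 55 / 6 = 9.17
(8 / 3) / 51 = 8 / 153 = 0.05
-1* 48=-48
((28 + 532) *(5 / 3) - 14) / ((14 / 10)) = 656.67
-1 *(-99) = 99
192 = 192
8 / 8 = 1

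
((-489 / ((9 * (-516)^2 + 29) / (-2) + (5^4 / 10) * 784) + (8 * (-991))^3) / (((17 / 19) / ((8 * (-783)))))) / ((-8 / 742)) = -323564801419291251.22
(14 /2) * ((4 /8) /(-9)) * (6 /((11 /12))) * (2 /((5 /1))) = -56 /55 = -1.02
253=253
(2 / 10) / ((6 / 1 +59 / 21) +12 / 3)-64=-86059 / 1345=-63.98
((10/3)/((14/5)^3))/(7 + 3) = 125/8232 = 0.02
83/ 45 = 1.84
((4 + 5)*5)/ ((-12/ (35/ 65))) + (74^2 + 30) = 286207/ 52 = 5503.98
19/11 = 1.73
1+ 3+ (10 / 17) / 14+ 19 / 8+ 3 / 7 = 6.85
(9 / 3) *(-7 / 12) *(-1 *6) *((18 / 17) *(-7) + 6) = -252 / 17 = -14.82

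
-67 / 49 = -1.37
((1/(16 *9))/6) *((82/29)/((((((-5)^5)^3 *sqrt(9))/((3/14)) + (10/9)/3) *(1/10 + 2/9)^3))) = -0.00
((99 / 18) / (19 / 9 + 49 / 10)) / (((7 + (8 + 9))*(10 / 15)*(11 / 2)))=45 / 5048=0.01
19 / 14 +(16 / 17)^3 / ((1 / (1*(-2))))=-21341 / 68782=-0.31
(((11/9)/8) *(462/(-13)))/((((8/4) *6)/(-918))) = 43197/104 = 415.36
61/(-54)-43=-2383/54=-44.13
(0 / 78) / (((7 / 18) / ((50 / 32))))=0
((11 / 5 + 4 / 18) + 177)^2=65189476 / 2025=32192.33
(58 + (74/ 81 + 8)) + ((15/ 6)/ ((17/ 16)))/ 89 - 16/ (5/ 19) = 3762388/ 612765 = 6.14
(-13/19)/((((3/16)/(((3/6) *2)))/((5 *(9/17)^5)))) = -20470320/26977283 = -0.76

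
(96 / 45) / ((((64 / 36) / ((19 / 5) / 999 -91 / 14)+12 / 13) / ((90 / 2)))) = 6749288 / 45657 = 147.83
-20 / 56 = -5 / 14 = -0.36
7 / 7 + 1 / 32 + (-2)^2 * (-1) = -95 / 32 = -2.97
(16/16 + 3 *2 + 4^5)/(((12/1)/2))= 1031/6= 171.83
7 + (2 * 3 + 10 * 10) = 113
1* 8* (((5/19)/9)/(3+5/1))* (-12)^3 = -960/19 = -50.53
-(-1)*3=3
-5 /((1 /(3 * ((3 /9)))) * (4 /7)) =-35 /4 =-8.75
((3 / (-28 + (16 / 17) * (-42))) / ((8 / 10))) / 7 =-255 / 32144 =-0.01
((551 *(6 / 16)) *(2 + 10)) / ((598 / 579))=2871261 / 1196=2400.72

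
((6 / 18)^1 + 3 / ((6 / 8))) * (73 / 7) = 949 / 21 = 45.19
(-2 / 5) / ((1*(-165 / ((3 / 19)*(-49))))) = -98 / 5225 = -0.02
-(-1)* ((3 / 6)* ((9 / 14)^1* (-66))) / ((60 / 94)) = -33.24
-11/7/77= -0.02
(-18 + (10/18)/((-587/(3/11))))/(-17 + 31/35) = 12203905/10925244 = 1.12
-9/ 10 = -0.90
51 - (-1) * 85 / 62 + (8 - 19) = 41.37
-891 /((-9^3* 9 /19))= 209 /81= 2.58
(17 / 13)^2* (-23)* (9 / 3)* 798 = -94159.28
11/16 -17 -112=-2053/16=-128.31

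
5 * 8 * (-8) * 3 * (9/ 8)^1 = -1080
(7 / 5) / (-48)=-7 / 240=-0.03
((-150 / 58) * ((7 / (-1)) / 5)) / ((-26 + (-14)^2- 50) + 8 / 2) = 0.03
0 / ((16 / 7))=0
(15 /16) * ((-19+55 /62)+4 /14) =-116055 /6944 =-16.71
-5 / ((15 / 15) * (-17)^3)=5 / 4913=0.00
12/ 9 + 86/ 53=470/ 159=2.96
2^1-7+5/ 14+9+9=187/ 14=13.36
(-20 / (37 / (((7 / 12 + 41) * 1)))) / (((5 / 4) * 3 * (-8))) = 499 / 666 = 0.75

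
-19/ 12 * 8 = -38/ 3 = -12.67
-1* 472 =-472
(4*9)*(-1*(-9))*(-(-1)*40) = 12960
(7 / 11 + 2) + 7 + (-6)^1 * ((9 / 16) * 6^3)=-7913 / 11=-719.36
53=53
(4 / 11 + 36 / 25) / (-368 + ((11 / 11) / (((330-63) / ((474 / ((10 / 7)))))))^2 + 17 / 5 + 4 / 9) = -17679672 / 3554401697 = -0.00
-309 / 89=-3.47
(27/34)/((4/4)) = 27/34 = 0.79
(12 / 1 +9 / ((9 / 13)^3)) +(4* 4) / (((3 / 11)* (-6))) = 2377 / 81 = 29.35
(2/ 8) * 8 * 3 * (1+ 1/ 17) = 108/ 17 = 6.35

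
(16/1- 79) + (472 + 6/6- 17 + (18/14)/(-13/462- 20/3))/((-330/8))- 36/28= -29903338/396935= -75.34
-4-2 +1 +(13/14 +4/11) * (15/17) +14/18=-72619/23562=-3.08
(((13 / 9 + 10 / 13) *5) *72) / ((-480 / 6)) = -259 / 26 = -9.96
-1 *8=-8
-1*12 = -12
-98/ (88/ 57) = -63.48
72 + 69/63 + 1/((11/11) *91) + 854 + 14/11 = 2787922/3003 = 928.38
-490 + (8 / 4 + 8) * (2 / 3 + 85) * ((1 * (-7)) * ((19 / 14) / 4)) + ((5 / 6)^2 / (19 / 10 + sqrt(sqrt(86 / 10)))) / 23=-92644909205 / 36697788- 45125 * 43^(1 / 4) * 5^(3 / 4) / 9174447- 12500 * 43^(3 / 4) * 5^(1 / 4) / 9174447 + 23750 * sqrt(215) / 9174447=-2524.57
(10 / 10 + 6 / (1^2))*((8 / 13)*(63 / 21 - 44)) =-2296 / 13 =-176.62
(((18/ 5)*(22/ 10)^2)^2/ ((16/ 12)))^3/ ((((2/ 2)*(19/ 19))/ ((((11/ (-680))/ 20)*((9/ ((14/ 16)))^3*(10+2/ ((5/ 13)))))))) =-439121631262035009558967488/ 2780437469482421875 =-157932568.56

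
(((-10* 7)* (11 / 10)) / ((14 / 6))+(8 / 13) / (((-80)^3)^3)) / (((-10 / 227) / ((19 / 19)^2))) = 1633815625728000000227 / 2181038080000000000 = 749.10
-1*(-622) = 622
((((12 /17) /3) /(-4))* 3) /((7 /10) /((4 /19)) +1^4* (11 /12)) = -0.04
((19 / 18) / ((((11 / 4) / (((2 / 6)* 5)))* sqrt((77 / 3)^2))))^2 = 36100 / 58110129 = 0.00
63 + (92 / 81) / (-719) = 3668965 / 58239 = 63.00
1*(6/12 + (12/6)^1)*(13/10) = 13/4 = 3.25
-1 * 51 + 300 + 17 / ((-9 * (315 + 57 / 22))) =921029 / 3699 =248.99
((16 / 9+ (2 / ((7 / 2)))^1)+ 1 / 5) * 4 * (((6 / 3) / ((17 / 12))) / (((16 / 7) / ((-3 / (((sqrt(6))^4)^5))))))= -803 / 2569812480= -0.00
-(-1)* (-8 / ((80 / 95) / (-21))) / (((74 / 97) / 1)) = 38703 / 148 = 261.51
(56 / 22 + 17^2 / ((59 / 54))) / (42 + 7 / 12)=2079816 / 331639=6.27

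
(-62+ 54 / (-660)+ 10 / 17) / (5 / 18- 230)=1034937 / 3866225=0.27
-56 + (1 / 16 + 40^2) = 24705 / 16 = 1544.06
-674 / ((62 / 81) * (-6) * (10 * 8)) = 9099 / 4960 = 1.83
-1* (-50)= 50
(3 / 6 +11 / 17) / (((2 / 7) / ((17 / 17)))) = 4.01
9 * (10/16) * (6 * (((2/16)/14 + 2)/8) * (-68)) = -576.31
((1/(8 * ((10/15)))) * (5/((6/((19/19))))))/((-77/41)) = -205/2464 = -0.08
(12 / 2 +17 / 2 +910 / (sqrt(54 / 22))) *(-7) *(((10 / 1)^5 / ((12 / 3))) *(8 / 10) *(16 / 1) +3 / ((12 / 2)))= -2038403185 *sqrt(33) / 9 - 129920203 / 4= -1333561694.65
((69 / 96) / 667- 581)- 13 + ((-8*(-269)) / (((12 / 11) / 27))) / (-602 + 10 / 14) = -682.58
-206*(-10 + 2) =1648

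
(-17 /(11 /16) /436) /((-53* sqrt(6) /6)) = 68* sqrt(6) /63547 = 0.00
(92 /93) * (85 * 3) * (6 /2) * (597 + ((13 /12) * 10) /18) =126177655 /279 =452249.66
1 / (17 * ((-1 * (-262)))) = 0.00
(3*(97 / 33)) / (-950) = -97 / 10450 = -0.01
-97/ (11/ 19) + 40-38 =-1821/ 11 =-165.55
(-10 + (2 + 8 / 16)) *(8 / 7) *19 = -1140 / 7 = -162.86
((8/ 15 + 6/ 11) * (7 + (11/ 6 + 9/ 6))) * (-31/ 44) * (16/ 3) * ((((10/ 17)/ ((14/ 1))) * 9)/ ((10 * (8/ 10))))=-85529/ 43197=-1.98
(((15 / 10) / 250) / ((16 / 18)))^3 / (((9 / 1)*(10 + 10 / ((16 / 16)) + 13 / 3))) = 6561 / 4672000000000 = 0.00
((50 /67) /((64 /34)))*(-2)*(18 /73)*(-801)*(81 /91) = 248169825 /1780324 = 139.40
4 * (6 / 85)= 24 / 85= 0.28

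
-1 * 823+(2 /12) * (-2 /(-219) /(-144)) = -77862385 /94608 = -823.00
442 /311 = 1.42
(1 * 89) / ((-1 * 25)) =-89 / 25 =-3.56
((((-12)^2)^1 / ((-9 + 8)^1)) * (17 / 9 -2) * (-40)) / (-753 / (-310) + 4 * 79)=-198400 / 98713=-2.01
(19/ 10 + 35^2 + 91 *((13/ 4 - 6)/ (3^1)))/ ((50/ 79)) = 1806.70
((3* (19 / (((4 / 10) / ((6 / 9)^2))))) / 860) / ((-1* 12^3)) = -19 / 445824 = -0.00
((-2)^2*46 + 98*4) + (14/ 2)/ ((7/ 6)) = 582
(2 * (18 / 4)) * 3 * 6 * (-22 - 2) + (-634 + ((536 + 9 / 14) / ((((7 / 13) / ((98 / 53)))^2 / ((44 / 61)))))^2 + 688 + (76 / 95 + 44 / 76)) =58103905008186746581 / 2789245581095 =20831405.24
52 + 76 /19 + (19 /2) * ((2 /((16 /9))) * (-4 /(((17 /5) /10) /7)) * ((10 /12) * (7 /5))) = -66017 /68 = -970.84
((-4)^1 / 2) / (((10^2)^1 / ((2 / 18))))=-1 / 450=-0.00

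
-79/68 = -1.16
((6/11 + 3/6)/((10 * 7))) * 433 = 9959/1540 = 6.47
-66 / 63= -22 / 21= -1.05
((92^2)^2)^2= 5132188731375616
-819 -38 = -857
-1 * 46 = -46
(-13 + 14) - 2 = -1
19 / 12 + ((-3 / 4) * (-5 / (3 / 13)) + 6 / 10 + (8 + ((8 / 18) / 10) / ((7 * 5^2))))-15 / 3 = 337579 / 15750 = 21.43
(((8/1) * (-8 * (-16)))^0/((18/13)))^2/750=169/243000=0.00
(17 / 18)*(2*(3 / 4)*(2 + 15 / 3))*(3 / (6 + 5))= 119 / 44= 2.70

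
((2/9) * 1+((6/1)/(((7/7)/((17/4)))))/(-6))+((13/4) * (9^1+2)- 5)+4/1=553/18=30.72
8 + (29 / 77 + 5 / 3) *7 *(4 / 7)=3736 / 231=16.17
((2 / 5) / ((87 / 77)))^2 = 0.13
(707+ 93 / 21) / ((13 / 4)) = 19920 / 91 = 218.90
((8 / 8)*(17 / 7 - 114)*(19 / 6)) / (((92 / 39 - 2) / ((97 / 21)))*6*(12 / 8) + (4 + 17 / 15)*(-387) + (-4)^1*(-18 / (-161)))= 2151877585 / 12098109258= 0.18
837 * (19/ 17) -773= 2762/ 17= 162.47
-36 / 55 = -0.65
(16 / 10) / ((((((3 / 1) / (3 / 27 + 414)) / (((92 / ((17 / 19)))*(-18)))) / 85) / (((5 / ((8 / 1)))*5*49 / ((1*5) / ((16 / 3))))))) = -51076000640 / 9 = -5675111182.22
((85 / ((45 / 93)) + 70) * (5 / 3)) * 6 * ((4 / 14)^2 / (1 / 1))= 29480 / 147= 200.54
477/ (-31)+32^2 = 31267/ 31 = 1008.61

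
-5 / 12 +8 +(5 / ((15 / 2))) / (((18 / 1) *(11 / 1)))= 9013 / 1188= 7.59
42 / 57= 14 / 19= 0.74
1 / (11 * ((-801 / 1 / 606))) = -202 / 2937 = -0.07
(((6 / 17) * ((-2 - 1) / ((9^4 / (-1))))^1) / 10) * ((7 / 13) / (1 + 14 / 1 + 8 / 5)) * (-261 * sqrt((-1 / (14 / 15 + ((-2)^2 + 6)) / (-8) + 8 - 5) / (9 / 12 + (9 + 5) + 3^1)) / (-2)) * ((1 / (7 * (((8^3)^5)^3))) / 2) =29 * sqrt(2555858) / 1004721585924279424148595415643406924640772211867648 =0.00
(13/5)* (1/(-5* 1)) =-0.52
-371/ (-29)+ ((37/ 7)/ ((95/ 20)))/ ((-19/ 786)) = -2435995/ 73283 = -33.24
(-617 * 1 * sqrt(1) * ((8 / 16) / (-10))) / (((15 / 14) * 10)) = 4319 / 1500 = 2.88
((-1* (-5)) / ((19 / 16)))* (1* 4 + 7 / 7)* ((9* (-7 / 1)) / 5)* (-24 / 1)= 120960 / 19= 6366.32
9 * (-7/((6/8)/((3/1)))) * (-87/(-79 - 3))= -10962/41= -267.37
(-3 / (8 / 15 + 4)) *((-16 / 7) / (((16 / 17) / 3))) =4.82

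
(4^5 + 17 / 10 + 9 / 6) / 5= 5136 / 25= 205.44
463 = 463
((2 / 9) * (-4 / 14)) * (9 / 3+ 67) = -40 / 9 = -4.44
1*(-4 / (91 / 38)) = -152 / 91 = -1.67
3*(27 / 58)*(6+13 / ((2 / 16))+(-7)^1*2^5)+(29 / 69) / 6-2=-161.14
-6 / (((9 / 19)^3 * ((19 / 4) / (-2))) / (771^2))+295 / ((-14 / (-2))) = 2670501133 / 189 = 14129635.62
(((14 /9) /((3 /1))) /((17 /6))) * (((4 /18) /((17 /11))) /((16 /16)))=616 /23409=0.03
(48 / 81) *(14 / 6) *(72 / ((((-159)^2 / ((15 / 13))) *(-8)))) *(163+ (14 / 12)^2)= -828380 / 8873631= -0.09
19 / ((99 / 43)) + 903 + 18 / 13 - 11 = 1160407 / 1287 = 901.64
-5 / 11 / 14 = -5 / 154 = -0.03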